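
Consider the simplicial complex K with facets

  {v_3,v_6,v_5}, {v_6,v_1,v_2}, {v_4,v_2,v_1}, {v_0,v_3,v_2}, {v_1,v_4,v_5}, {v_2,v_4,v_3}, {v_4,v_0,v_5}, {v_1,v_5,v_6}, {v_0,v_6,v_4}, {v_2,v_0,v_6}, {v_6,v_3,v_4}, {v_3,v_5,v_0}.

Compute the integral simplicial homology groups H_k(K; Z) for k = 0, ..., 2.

Order the vertices as v_0 < v_1 < v_2 < v_3 < v_4 < v_5 < v_6. Listing each simplex with vertices in this order, K has dimension 2 with simplices:

  0-simplices (7): [v_0], [v_1], [v_2], [v_3], [v_4], [v_5], [v_6]
  1-simplices (18): (18 of them)
  2-simplices (12): (12 of them)

giving chain groups C_0 ≅ Z^7, C_1 ≅ Z^18, C_2 ≅ Z^12.

∂_1: C_1 → C_0 maps an edge to its endpoints' difference, ∂[p,q] = q − p. For instance
  ∂[v_2,v_4] = [v_4] − [v_2].
As a 7×18 matrix over Z this has rank 6, with invariant factors (1,1,1,1,1,1).

Boundary ∂_2: C_2 → C_1 sends each 2-simplex [p,q,r] to [q,r] − [p,r] + [p,q]. For instance
  ∂[v_2,v_3,v_4] = [v_3,v_4] − [v_2,v_4] + [v_2,v_3],
  ∂[v_0,v_3,v_5] = [v_3,v_5] − [v_0,v_5] + [v_0,v_3].
The resulting 18×12 matrix has rank 12, and its Smith normal form has invariant factors (1,1,1,1,1,1,1,1,1,1,1,2).

Now H_k = ker ∂_k / im ∂_{k+1}, so:

  H_0: rank C_0 − rank ∂_1 = 7 − 6 = 1, and the invariant factors of ∂_1 are all 1, so H_0 ≅ Z.
  H_1: rank ker ∂_1 − rank ∂_2 = (18 − 6) − 12 = 0, and ∂_2 has invariant factor 2 > 1, so H_1 ≅ Z/2.
  H_2: rank ker ∂_2 − rank ∂_3 = (12 − 12) − 0 = 0, and there is no ∂_3, so H_2 ≅ 0.

As a check, the Euler characteristic is 7 − 18 + 12 = 1, which agrees with 1 − 0 + 0 = 1.

H_0 = Z,  H_1 = Z/2,  H_2 = 0.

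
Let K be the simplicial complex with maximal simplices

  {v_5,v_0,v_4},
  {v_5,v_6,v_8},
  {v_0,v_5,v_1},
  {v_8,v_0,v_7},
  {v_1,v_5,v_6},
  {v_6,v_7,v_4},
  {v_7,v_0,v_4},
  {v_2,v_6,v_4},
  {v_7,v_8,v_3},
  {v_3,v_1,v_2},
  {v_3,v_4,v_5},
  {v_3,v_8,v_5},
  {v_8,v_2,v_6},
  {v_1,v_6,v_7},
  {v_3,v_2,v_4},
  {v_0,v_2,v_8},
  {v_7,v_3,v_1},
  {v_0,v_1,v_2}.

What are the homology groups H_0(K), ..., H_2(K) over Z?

Order the vertices as v_0 < v_1 < v_2 < v_3 < v_4 < v_5 < v_6 < v_7 < v_8. Listing each simplex with vertices in this order, K has dimension 2 with simplices:

  0-simplices (9): [v_0], [v_1], [v_2], [v_3], [v_4], [v_5], [v_6], [v_7], [v_8]
  1-simplices (27): (27 of them)
  2-simplices (18): (18 of them)

giving chain groups C_0 ≅ Z^9, C_1 ≅ Z^27, C_2 ≅ Z^18.

The boundary map ∂_1: C_1 → C_0 maps an edge to its endpoints' difference, ∂[p,q] = q − p. For instance
  ∂[v_1,v_6] = [v_6] − [v_1].
The resulting 9×27 matrix has rank 8, and its Smith normal form has invariant factors (1,1,1,1,1,1,1,1).

Boundary ∂_2: C_2 → C_1 maps a triangle to the signed sum of its edges. For instance
  ∂[v_2,v_6,v_8] = [v_6,v_8] − [v_2,v_8] + [v_2,v_6],
  ∂[v_3,v_5,v_8] = [v_5,v_8] − [v_3,v_8] + [v_3,v_5].
The resulting 27×18 matrix has rank 17, and its Smith normal form has invariant factors (1,1,1,1,1,1,1,1,1,1,1,1,1,1,1,1,1).

Computing H_k = (kernel of ∂_k) / (image of ∂_{k+1}):

  H_0: rank C_0 − rank ∂_1 = 9 − 8 = 1, and the invariant factors of ∂_1 are all 1, so H_0 ≅ Z.
  H_1: rank ker ∂_1 − rank ∂_2 = (27 − 8) − 17 = 2, and the invariant factors of ∂_2 are all 1, so H_1 ≅ Z^2.
  H_2: rank ker ∂_2 − rank ∂_3 = (18 − 17) − 0 = 1, and there is no ∂_3, so H_2 ≅ Z.

H_0 ≅ Z,  H_1 ≅ Z^2,  H_2 ≅ Z.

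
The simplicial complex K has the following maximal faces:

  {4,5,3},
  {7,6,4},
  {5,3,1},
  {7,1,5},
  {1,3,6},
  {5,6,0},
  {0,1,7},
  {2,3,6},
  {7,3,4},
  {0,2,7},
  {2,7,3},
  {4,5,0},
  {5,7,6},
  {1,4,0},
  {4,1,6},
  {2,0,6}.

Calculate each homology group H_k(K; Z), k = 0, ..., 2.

Fix the vertex order 0 < 1 < 2 < 3 < 4 < 5 < 6 < 7 and write every simplex with vertices in increasing order. Then dim K = 2 and the simplices of K are:

  0-simplices (8): [0], [1], [2], [3], [4], [5], [6], [7]
  1-simplices (24): (24 of them)
  2-simplices (16): [0,1,4], [0,1,7], [0,2,6], [0,2,7], [0,4,5], [0,5,6], [1,3,5], [1,3,6], [1,4,6], [1,5,7], [2,3,6], [2,3,7], [3,4,5], [3,4,7], [4,6,7], [5,6,7]

Hence C_0 ≅ Z^8, C_1 ≅ Z^24, C_2 ≅ Z^16.

∂_1: C_1 → C_0 maps an edge to its endpoints' difference, ∂[p,q] = q − p. For instance
  ∂[5,6] = [6] − [5].
This gives a 8×24 integer matrix of rank 7; reducing to Smith normal form yields diagonal entries (1,1,1,1,1,1,1).

Boundary ∂_2: C_2 → C_1 sends each 2-simplex [p,q,r] to [q,r] − [p,r] + [p,q]. For instance
  ∂[1,3,5] = [3,5] − [1,5] + [1,3],
  ∂[0,2,7] = [2,7] − [0,7] + [0,2].
As a 24×16 matrix over Z this has rank 15, with invariant factors (1,1,1,1,1,1,1,1,1,1,1,1,1,1,1).

Reading off H_k = ker ∂_k / im ∂_{k+1}:

  H_0: rank C_0 − rank ∂_1 = 8 − 7 = 1, and the invariant factors of ∂_1 are all 1, so H_0 ≅ Z.
  H_1: rank ker ∂_1 − rank ∂_2 = (24 − 7) − 15 = 2, and the invariant factors of ∂_2 are all 1, so H_1 ≅ Z^2.
  H_2: rank ker ∂_2 − rank ∂_3 = (16 − 15) − 0 = 1, and there is no ∂_3, so H_2 ≅ Z.

(K is a triangulation of the torus T^2.)

H_0 = Z,  H_1 = Z^2,  H_2 = Z.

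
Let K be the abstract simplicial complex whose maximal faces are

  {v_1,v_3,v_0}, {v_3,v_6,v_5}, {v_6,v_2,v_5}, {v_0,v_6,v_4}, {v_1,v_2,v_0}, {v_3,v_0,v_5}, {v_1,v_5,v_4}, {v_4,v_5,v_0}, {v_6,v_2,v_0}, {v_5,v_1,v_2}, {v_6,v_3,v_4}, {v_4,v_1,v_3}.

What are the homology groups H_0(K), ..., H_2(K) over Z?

H_0 ≅ Z,  H_1 ≅ Z/2,  H_2 = 0.

K has 7 vertices, 18 edges, 12 triangles.
rank ∂_0 = 0, rank ∂_1 = 6 ⇒ b_0 = 7 − 0 − 6 = 1; all invariant factors of ∂_1 are 1 so no torsion. So H_0 ≅ Z.
rank ∂_1 = 6, rank ∂_2 = 12 ⇒ b_1 = 18 − 6 − 12 = 0; ∂_2 has invariant factor(s) [2] giving torsion. So H_1 ≅ Z/2.
rank ∂_2 = 12, rank ∂_3 = 0 ⇒ b_2 = 12 − 12 − 0 = 0. So H_2 ≅ 0.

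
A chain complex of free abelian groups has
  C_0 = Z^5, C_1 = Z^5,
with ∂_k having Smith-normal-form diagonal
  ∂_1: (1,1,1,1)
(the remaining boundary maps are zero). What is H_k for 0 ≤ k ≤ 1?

H_0: b_0 = 5 − 0 − 4 = 1; torsion from ∂_1 factors > 1: none. So H_0 = Z.
H_1: b_1 = 5 − 4 − 0 = 1; torsion from ∂_2 factors > 1: none. So H_1 = Z.

H_0 = Z,  H_1 = Z.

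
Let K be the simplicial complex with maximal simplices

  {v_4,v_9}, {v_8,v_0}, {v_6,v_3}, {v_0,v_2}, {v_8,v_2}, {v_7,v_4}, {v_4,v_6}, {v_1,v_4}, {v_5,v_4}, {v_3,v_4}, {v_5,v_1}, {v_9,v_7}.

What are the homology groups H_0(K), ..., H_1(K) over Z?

H_0 = Z^2,  H_1 = Z^4.

Order the vertices as v_0 < v_1 < v_2 < v_3 < v_4 < v_5 < v_6 < v_7 < v_8 < v_9. Listing each simplex with vertices in this order, K has dimension 1 with simplices:

  0-simplices (10): [v_0], [v_1], [v_2], [v_3], [v_4], [v_5], [v_6], [v_7], [v_8], [v_9]
  1-simplices (12): [v_0,v_2], [v_0,v_8], [v_1,v_4], [v_1,v_5], [v_2,v_8], [v_3,v_4], [v_3,v_6], [v_4,v_5], [v_4,v_6], [v_4,v_7], [v_4,v_9], [v_7,v_9]

giving chain groups C_0 ≅ Z^10, C_1 ≅ Z^12.

Boundary ∂_1: C_1 → C_0 maps an edge to its endpoints' difference, ∂[p,q] = q − p.
The 10×12 boundary matrix has rank 8 and Smith normal form diag(1,1,1,1,1,1,1,1).

Reading off H_k = ker ∂_k / im ∂_{k+1}:

  H_0: rank C_0 − rank ∂_1 = 10 − 8 = 2, and the invariant factors of ∂_1 are all 1, so H_0 ≅ Z^2.
  H_1: rank ker ∂_1 − rank ∂_2 = (12 − 8) − 0 = 4, and there is no ∂_2, so H_1 ≅ Z^4.

As a check, the Euler characteristic is 10 − 12 = -2, which agrees with 2 − 4 = -2.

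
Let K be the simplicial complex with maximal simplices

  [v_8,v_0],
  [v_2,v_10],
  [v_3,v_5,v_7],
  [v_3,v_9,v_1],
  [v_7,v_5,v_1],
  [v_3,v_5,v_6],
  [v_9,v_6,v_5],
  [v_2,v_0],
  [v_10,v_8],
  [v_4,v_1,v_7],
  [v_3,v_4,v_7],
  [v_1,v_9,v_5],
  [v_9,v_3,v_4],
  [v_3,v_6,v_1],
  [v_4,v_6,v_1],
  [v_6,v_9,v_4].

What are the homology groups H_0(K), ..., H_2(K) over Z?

H_0 ≅ Z^2,  H_1 ≅ Z ⊕ Z/2,  H_2 = 0.

Take the total order v_0 < v_1 < v_2 < v_3 < v_4 < v_5 < v_6 < v_7 < v_8 < v_9 < v_10 on the vertex set. Then K (dimension 2) consists of the simplices:

  0-simplices (11): [v_0], [v_1], [v_2], [v_3], [v_4], [v_5], [v_6], [v_7], [v_8], [v_9], [v_10]
  1-simplices (22): (22 of them)
  2-simplices (12): (12 of them)

so the chain groups are C_0 ≅ Z^11, C_1 ≅ Z^22, C_2 ≅ Z^12.

∂_1: C_1 → C_0 is given by ∂[p,q] = [q] − [p]. For instance
  ∂[v_3,v_4] = [v_4] − [v_3].
This gives a 11×22 integer matrix of rank 9; reducing to Smith normal form yields diagonal entries (1,1,1,1,1,1,1,1,1).

∂_2: C_2 → C_1 sends each 2-simplex [p,q,r] to [q,r] − [p,r] + [p,q]. For instance
  ∂[v_1,v_4,v_6] = [v_4,v_6] − [v_1,v_6] + [v_1,v_4],
  ∂[v_1,v_5,v_7] = [v_5,v_7] − [v_1,v_7] + [v_1,v_5].
The resulting 22×12 matrix has rank 12, and its Smith normal form has invariant factors (1,1,1,1,1,1,1,1,1,1,1,2).

Reading off H_k = ker ∂_k / im ∂_{k+1}:

  H_0: rank C_0 − rank ∂_1 = 11 − 9 = 2, and the invariant factors of ∂_1 are all 1, so H_0 = Z^2.
  H_1: rank ker ∂_1 − rank ∂_2 = (22 − 9) − 12 = 1, and ∂_2 has invariant factor 2 > 1, so H_1 = Z ⊕ Z/2.
  H_2: rank ker ∂_2 − rank ∂_3 = (12 − 12) − 0 = 0, and there is no ∂_3, so H_2 = 0.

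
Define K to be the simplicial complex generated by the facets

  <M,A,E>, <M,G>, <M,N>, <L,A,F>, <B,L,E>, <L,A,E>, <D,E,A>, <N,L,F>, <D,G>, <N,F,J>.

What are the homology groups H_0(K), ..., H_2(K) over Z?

H_0 = Z,  H_1 = Z^2,  H_2 = 0.

Order the vertices as A < B < D < E < F < G < J < L < M < N. Listing each simplex with vertices in this order, K has dimension 2 with simplices:

  0-simplices (10): A, B, D, E, F, G, J, L, M, N
  1-simplices (18): AD, AE, AF, AL, AM, BE, BL, DE, DG, EL, EM, FJ, FL, FN, GM, JN, LN, MN
  2-simplices (7): ADE, AEL, AEM, AFL, BEL, FJN, FLN

Hence C_0 ≅ Z^10, C_1 ≅ Z^18, C_2 ≅ Z^7.

Boundary ∂_1: C_1 → C_0 sends each edge [p,q] (with p < q) to q − p. For instance
  ∂EM = M − E.
The resulting 10×18 matrix has rank 9, and its Smith normal form has invariant factors (1,1,1,1,1,1,1,1,1).

∂_2: C_2 → C_1 acts by ∂[p,q,r] = [q,r] − [p,r] + [p,q]. For instance
  ∂AEL = EL − AL + AE,
  ∂AEM = EM − AM + AE.
The 18×7 boundary matrix has rank 7 and Smith normal form diag(1,1,1,1,1,1,1).

From H_k ≅ ker(∂_k) / im(∂_{k+1}) we obtain:

  H_0: rank C_0 − rank ∂_1 = 10 − 9 = 1, and the invariant factors of ∂_1 are all 1, so H_0 = Z.
  H_1: rank ker ∂_1 − rank ∂_2 = (18 − 9) − 7 = 2, and the invariant factors of ∂_2 are all 1, so H_1 = Z^2.
  H_2: rank ker ∂_2 − rank ∂_3 = (7 − 7) − 0 = 0, and there is no ∂_3, so H_2 = 0.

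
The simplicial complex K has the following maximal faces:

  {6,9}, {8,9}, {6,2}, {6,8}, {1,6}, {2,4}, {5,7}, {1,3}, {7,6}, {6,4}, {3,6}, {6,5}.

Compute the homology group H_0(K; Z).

H_0 ≅ Z.

K has 9 vertices, 12 edges.
rank ∂_0 = 0, rank ∂_1 = 8 ⇒ b_0 = 9 − 0 − 8 = 1; all invariant factors of ∂_1 are 1 so no torsion. So H_0 ≅ Z.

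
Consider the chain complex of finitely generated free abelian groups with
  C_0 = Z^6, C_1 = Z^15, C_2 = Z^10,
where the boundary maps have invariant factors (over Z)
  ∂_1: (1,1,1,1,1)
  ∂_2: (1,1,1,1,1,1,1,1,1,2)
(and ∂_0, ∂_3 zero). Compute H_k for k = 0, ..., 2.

H_0 ≅ Z,  H_1 ≅ Z/2,  H_2 = 0.

H_0: b_0 = 6 − 0 − 5 = 1; torsion from ∂_1 factors > 1: none. So H_0 ≅ Z.
H_1: b_1 = 15 − 5 − 10 = 0; torsion from ∂_2 factors > 1: [2]. So H_1 ≅ Z/2.
H_2: b_2 = 10 − 10 − 0 = 0; torsion from ∂_3 factors > 1: none. So H_2 ≅ 0.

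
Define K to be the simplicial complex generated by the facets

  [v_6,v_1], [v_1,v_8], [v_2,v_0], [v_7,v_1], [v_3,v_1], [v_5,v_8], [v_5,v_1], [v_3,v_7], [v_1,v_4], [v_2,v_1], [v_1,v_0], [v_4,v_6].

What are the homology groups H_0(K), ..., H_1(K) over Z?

Order the vertices as v_0 < v_1 < v_2 < v_3 < v_4 < v_5 < v_6 < v_7 < v_8. Listing each simplex with vertices in this order, K has dimension 1 with simplices:

  0-simplices (9): [v_0], [v_1], [v_2], [v_3], [v_4], [v_5], [v_6], [v_7], [v_8]
  1-simplices (12): [v_0,v_1], [v_0,v_2], [v_1,v_2], [v_1,v_3], [v_1,v_4], [v_1,v_5], [v_1,v_6], [v_1,v_7], [v_1,v_8], [v_3,v_7], [v_4,v_6], [v_5,v_8]

so the chain groups are C_0 ≅ Z^9, C_1 ≅ Z^12.

The boundary map ∂_1: C_1 → C_0 maps an edge to its endpoints' difference, ∂[p,q] = q − p. For instance
  ∂[v_1,v_3] = [v_3] − [v_1].
The resulting 9×12 matrix has rank 8, and its Smith normal form has invariant factors (1,1,1,1,1,1,1,1).

Reading off H_k = ker ∂_k / im ∂_{k+1}:

  H_0: rank C_0 − rank ∂_1 = 9 − 8 = 1, and the invariant factors of ∂_1 are all 1, so H_0 ≅ Z.
  H_1: rank ker ∂_1 − rank ∂_2 = (12 − 8) − 0 = 4, and there is no ∂_2, so H_1 ≅ Z^4.

As a check, the Euler characteristic is 9 − 12 = -3, which agrees with 1 − 4 = -3.
(K is a triangulation of a wedge of 4 circles.)

H_0 ≅ Z,  H_1 ≅ Z^4.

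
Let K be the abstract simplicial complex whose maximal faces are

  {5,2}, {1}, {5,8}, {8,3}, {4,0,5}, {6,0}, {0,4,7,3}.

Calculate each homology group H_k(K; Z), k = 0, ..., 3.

H_0 ≅ Z^2,  H_1 ≅ Z,  H_2 = 0,  H_3 = 0.

Take the total order 0 < 1 < 2 < 3 < 4 < 5 < 6 < 7 < 8 on the vertex set. Then K (dimension 3) consists of the simplices:

  0-simplices (9): [0], [1], [2], [3], [4], [5], [6], [7], [8]
  1-simplices (12): [0,3], [0,4], [0,5], [0,6], [0,7], [2,5], [3,4], [3,7], [3,8], [4,5], [4,7], [5,8]
  2-simplices (5): [0,3,4], [0,3,7], [0,4,5], [0,4,7], [3,4,7]
  3-simplices (1): [0,3,4,7]

so the chain groups are C_0 ≅ Z^9, C_1 ≅ Z^12, C_2 ≅ Z^5, C_3 ≅ Z^1.

∂_1: C_1 → C_0 is given by ∂[p,q] = [q] − [p]. For instance
  ∂[0,6] = [6] − [0].
The 9×12 boundary matrix has rank 7 and Smith normal form diag(1,1,1,1,1,1,1).

The boundary map ∂_2: C_2 → C_1 acts by ∂[p,q,r] = [q,r] − [p,r] + [p,q]. For instance
  ∂[0,4,5] = [4,5] − [0,5] + [0,4],
  ∂[3,4,7] = [4,7] − [3,7] + [3,4].
The resulting 12×5 matrix has rank 4, and its Smith normal form has invariant factors (1,1,1,1).

The boundary map ∂_3: C_3 → C_2 sends each 3-simplex σ to the alternating sum Σ_i (−1)^i (σ with its i-th vertex removed). For instance
  ∂[0,3,4,7] = [3,4,7] − [0,4,7] + [0,3,7] − [0,3,4].
This gives a 5×1 integer matrix of rank 1; reducing to Smith normal form yields diagonal entries (1).

From H_k ≅ ker(∂_k) / im(∂_{k+1}) we obtain:

  H_0: rank C_0 − rank ∂_1 = 9 − 7 = 2, and the invariant factors of ∂_1 are all 1, so H_0 = Z^2.
  H_1: rank ker ∂_1 − rank ∂_2 = (12 − 7) − 4 = 1, and the invariant factors of ∂_2 are all 1, so H_1 = Z.
  H_2: rank ker ∂_2 − rank ∂_3 = (5 − 4) − 1 = 0, and the invariant factors of ∂_3 are all 1, so H_2 = 0.
  H_3: rank ker ∂_3 − rank ∂_4 = (1 − 1) − 0 = 0, and there is no ∂_4, so H_3 = 0.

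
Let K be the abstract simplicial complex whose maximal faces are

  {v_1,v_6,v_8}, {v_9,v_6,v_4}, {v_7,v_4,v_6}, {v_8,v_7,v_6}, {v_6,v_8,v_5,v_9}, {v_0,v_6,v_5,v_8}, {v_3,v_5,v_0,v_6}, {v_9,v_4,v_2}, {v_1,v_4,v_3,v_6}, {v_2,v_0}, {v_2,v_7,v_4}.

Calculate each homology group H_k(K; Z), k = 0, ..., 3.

We work with the vertex ordering v_0 < v_1 < v_2 < v_3 < v_4 < v_5 < v_6 < v_7 < v_8 < v_9. The simplices of K, each written with vertices in increasing order, are:

  0-simplices (10): [v_0], [v_1], [v_2], [v_3], [v_4], [v_5], [v_6], [v_7], [v_8], [v_9]
  1-simplices (26): (26 of them)
  2-simplices (20): (20 of them)
  3-simplices (4): [v_0,v_3,v_5,v_6], [v_0,v_5,v_6,v_8], [v_1,v_3,v_4,v_6], [v_5,v_6,v_8,v_9]

Hence C_0 ≅ Z^10, C_1 ≅ Z^26, C_2 ≅ Z^20, C_3 ≅ Z^4.

The boundary map ∂_1: C_1 → C_0 maps an edge to its endpoints' difference, ∂[p,q] = q − p.
This gives a 10×26 integer matrix of rank 9; reducing to Smith normal form yields diagonal entries (1,1,1,1,1,1,1,1,1).

Boundary ∂_2: C_2 → C_1 sends each 2-simplex [p,q,r] to [q,r] − [p,r] + [p,q]. For instance
  ∂[v_0,v_6,v_8] = [v_6,v_8] − [v_0,v_8] + [v_0,v_6],
  ∂[v_5,v_8,v_9] = [v_8,v_9] − [v_5,v_9] + [v_5,v_8].
As a 26×20 matrix over Z this has rank 16, with invariant factors (1,1,1,1,1,1,1,1,1,1,1,1,1,1,1,1).

The boundary map ∂_3: C_3 → C_2 sends each 3-simplex σ to the alternating sum Σ_i (−1)^i (σ with its i-th vertex removed). For instance
  ∂[v_0,v_5,v_6,v_8] = [v_5,v_6,v_8] − [v_0,v_6,v_8] + [v_0,v_5,v_8] − [v_0,v_5,v_6],
  ∂[v_5,v_6,v_8,v_9] = [v_6,v_8,v_9] − [v_5,v_8,v_9] + [v_5,v_6,v_9] − [v_5,v_6,v_8].
As a 20×4 matrix over Z this has rank 4, with invariant factors (1,1,1,1).

Computing H_k = (kernel of ∂_k) / (image of ∂_{k+1}):

  H_0: rank C_0 − rank ∂_1 = 10 − 9 = 1, and the invariant factors of ∂_1 are all 1, so H_0 ≅ Z.
  H_1: rank ker ∂_1 − rank ∂_2 = (26 − 9) − 16 = 1, and the invariant factors of ∂_2 are all 1, so H_1 ≅ Z.
  H_2: rank ker ∂_2 − rank ∂_3 = (20 − 16) − 4 = 0, and the invariant factors of ∂_3 are all 1, so H_2 ≅ 0.
  H_3: rank ker ∂_3 − rank ∂_4 = (4 − 4) − 0 = 0, and there is no ∂_4, so H_3 ≅ 0.

As a check, the Euler characteristic is 10 − 26 + 20 − 4 = 0, which agrees with 1 − 1 + 0 − 0 = 0.

H_0 = Z,  H_1 = Z,  H_2 = 0,  H_3 = 0.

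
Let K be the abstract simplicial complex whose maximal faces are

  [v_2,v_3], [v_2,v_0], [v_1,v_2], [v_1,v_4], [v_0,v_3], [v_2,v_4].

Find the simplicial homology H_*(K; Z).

H_0 = Z,  H_1 = Z^2.

We work with the vertex ordering v_0 < v_1 < v_2 < v_3 < v_4. The simplices of K, each written with vertices in increasing order, are:

  0-simplices (5): [v_0], [v_1], [v_2], [v_3], [v_4]
  1-simplices (6): [v_0,v_2], [v_0,v_3], [v_1,v_2], [v_1,v_4], [v_2,v_3], [v_2,v_4]

Hence C_0 ≅ Z^5, C_1 ≅ Z^6.

∂_1: C_1 → C_0 sends each edge [p,q] (with p < q) to q − p. For instance
  ∂[v_2,v_4] = [v_4] − [v_2].
This gives a 5×6 integer matrix of rank 4; reducing to Smith normal form yields diagonal entries (1,1,1,1).

Reading off H_k = ker ∂_k / im ∂_{k+1}:

  H_0: rank C_0 − rank ∂_1 = 5 − 4 = 1, and the invariant factors of ∂_1 are all 1, so H_0 = Z.
  H_1: rank ker ∂_1 − rank ∂_2 = (6 − 4) − 0 = 2, and there is no ∂_2, so H_1 = Z^2.

(K is a triangulation of a wedge of 2 circles.)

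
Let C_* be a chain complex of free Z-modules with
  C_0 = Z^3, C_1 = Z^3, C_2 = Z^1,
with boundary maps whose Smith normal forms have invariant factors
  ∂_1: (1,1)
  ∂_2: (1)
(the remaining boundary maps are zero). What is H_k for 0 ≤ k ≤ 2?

H_0: b_0 = 3 − 0 − 2 = 1; torsion from ∂_1 factors > 1: none. So H_0 = Z.
H_1: b_1 = 3 − 2 − 1 = 0; torsion from ∂_2 factors > 1: none. So H_1 = 0.
H_2: b_2 = 1 − 1 − 0 = 0; torsion from ∂_3 factors > 1: none. So H_2 = 0.

H_0 = Z,  H_1 = 0,  H_2 = 0.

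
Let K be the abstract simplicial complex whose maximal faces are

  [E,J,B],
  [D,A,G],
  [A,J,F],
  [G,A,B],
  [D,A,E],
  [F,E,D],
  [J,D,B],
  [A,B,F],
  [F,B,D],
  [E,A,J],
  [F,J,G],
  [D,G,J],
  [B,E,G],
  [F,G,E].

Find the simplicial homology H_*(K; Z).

Take the total order A < B < D < E < F < G < J on the vertex set. Then K (dimension 2) consists of the simplices:

  0-simplices (7): A, B, D, E, F, G, J
  1-simplices (21): AB, AD, AE, AF, AG, AJ, BD, BE, BF, BG, BJ, DE, DF, DG, DJ, EF, EG, EJ, FG, FJ, GJ
  2-simplices (14): ABF, ABG, ADE, ADG, AEJ, AFJ, BDF, BDJ, BEG, BEJ, DEF, DGJ, EFG, FGJ

Hence C_0 ≅ Z^7, C_1 ≅ Z^21, C_2 ≅ Z^14.

The boundary map ∂_1: C_1 → C_0 sends each edge [p,q] (with p < q) to q − p.
The resulting 7×21 matrix has rank 6, and its Smith normal form has invariant factors (1,1,1,1,1,1).

The boundary map ∂_2: C_2 → C_1 acts by ∂[p,q,r] = [q,r] − [p,r] + [p,q]. For instance
  ∂ABF = BF − AF + AB,
  ∂AFJ = FJ − AJ + AF.
This gives a 21×14 integer matrix of rank 13; reducing to Smith normal form yields diagonal entries (1,1,1,1,1,1,1,1,1,1,1,1,1).

Computing H_k = (kernel of ∂_k) / (image of ∂_{k+1}):

  H_0: rank C_0 − rank ∂_1 = 7 − 6 = 1, and the invariant factors of ∂_1 are all 1, so H_0 ≅ Z.
  H_1: rank ker ∂_1 − rank ∂_2 = (21 − 6) − 13 = 2, and the invariant factors of ∂_2 are all 1, so H_1 ≅ Z^2.
  H_2: rank ker ∂_2 − rank ∂_3 = (14 − 13) − 0 = 1, and there is no ∂_3, so H_2 ≅ Z.

H_0 = Z,  H_1 = Z^2,  H_2 = Z.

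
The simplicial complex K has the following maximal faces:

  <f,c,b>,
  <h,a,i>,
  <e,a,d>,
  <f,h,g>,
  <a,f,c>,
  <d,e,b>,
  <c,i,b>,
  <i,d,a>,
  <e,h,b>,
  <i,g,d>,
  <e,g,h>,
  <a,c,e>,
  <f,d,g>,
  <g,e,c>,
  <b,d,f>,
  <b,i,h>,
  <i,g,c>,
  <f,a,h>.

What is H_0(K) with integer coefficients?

We work with the vertex ordering a < b < c < d < e < f < g < h < i. The simplices of K, each written with vertices in increasing order, are:

  0-simplices (9): a, b, c, d, e, f, g, h, i
  1-simplices (27): ac, ad, ae, af, ah, ai, bc, bd, be, bf, bh, bi, ce, cf, cg, ci, de, df, dg, di, eg, eh, fg, fh, gh, gi, hi
  2-simplices (18): ace, acf, ade, adi, afh, ahi, bcf, bci, bde, bdf, beh, bhi, ceg, cgi, dfg, dgi, egh, fgh

so the chain groups are C_0 ≅ Z^9, C_1 ≅ Z^27, C_2 ≅ Z^18.

∂_1: C_1 → C_0 is given by ∂[p,q] = [q] − [p]. For instance
  ∂di = i − d.
This gives a 9×27 integer matrix of rank 8; reducing to Smith normal form yields diagonal entries (1,1,1,1,1,1,1,1).

∂_2: C_2 → C_1 acts by ∂[p,q,r] = [q,r] − [p,r] + [p,q]. For instance
  ∂adi = di − ai + ad,
  ∂cgi = gi − ci + cg.
This gives a 27×18 integer matrix of rank 17; reducing to Smith normal form yields diagonal entries (1,1,1,1,1,1,1,1,1,1,1,1,1,1,1,1,1).

Now H_k = ker ∂_k / im ∂_{k+1}, so:

  H_0: rank C_0 − rank ∂_1 = 9 − 8 = 1, and the invariant factors of ∂_1 are all 1, so H_0 ≅ Z.

H_0 ≅ Z.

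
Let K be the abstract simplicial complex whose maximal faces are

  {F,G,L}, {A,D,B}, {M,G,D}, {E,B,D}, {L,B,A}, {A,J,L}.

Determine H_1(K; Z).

H_1 ≅ Z.

We work with the vertex ordering A < B < D < E < F < G < J < L < M. The simplices of K, each written with vertices in increasing order, are:

  0-simplices (9): A, B, D, E, F, G, J, L, M
  1-simplices (15): AB, AD, AJ, AL, BD, BE, BL, DE, DG, DM, FG, FL, GL, GM, JL
  2-simplices (6): ABD, ABL, AJL, BDE, DGM, FGL

giving chain groups C_0 ≅ Z^9, C_1 ≅ Z^15, C_2 ≅ Z^6.

∂_1: C_1 → C_0 maps an edge to its endpoints' difference, ∂[p,q] = q − p. For instance
  ∂DE = E − D.
This gives a 9×15 integer matrix of rank 8; reducing to Smith normal form yields diagonal entries (1,1,1,1,1,1,1,1).

The boundary map ∂_2: C_2 → C_1 maps a triangle to the signed sum of its edges. For instance
  ∂BDE = DE − BE + BD,
  ∂ABL = BL − AL + AB.
The resulting 15×6 matrix has rank 6, and its Smith normal form has invariant factors (1,1,1,1,1,1).

From H_k ≅ ker(∂_k) / im(∂_{k+1}) we obtain:

  H_1: rank ker ∂_1 − rank ∂_2 = (15 − 8) − 6 = 1, and the invariant factors of ∂_2 are all 1, so H_1 = Z.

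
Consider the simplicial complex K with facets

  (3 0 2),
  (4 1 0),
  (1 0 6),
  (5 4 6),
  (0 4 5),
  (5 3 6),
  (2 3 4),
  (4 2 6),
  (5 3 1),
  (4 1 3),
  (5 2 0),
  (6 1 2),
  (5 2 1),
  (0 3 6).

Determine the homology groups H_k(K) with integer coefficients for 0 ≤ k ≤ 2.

H_0 = Z,  H_1 = Z^2,  H_2 = Z.

Order the vertices as 0 < 1 < 2 < 3 < 4 < 5 < 6. Listing each simplex with vertices in this order, K has dimension 2 with simplices:

  0-simplices (7): [0], [1], [2], [3], [4], [5], [6]
  1-simplices (21): [0,1], [0,2], [0,3], [0,4], [0,5], [0,6], [1,2], [1,3], [1,4], [1,5], [1,6], [2,3], [2,4], [2,5], [2,6], [3,4], [3,5], [3,6], [4,5], [4,6], [5,6]
  2-simplices (14): [0,1,4], [0,1,6], [0,2,3], [0,2,5], [0,3,6], [0,4,5], [1,2,5], [1,2,6], [1,3,4], [1,3,5], [2,3,4], [2,4,6], [3,5,6], [4,5,6]

so the chain groups are C_0 ≅ Z^7, C_1 ≅ Z^21, C_2 ≅ Z^14.

∂_1: C_1 → C_0 maps an edge to its endpoints' difference, ∂[p,q] = q − p. For instance
  ∂[2,3] = [3] − [2].
As a 7×21 matrix over Z this has rank 6, with invariant factors (1,1,1,1,1,1).

The boundary map ∂_2: C_2 → C_1 sends each 2-simplex [p,q,r] to [q,r] − [p,r] + [p,q]. For instance
  ∂[0,1,6] = [1,6] − [0,6] + [0,1],
  ∂[2,3,4] = [3,4] − [2,4] + [2,3].
The resulting 21×14 matrix has rank 13, and its Smith normal form has invariant factors (1,1,1,1,1,1,1,1,1,1,1,1,1).

From H_k ≅ ker(∂_k) / im(∂_{k+1}) we obtain:

  H_0: rank C_0 − rank ∂_1 = 7 − 6 = 1, and the invariant factors of ∂_1 are all 1, so H_0 = Z.
  H_1: rank ker ∂_1 − rank ∂_2 = (21 − 6) − 13 = 2, and the invariant factors of ∂_2 are all 1, so H_1 = Z^2.
  H_2: rank ker ∂_2 − rank ∂_3 = (14 − 13) − 0 = 1, and there is no ∂_3, so H_2 = Z.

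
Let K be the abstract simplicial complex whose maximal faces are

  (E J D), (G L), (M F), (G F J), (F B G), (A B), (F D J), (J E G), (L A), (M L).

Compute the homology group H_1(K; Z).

H_1 = Z^2.

Order the vertices as A < B < D < E < F < G < J < L < M. Listing each simplex with vertices in this order, K has dimension 2 with simplices:

  0-simplices (9): A, B, D, E, F, G, J, L, M
  1-simplices (15): AB, AL, BF, BG, DE, DF, DJ, EG, EJ, FG, FJ, FM, GJ, GL, LM
  2-simplices (5): BFG, DEJ, DFJ, EGJ, FGJ

giving chain groups C_0 ≅ Z^9, C_1 ≅ Z^15, C_2 ≅ Z^5.

∂_1: C_1 → C_0 sends each edge [p,q] (with p < q) to q − p. For instance
  ∂FM = M − F.
As a 9×15 matrix over Z this has rank 8, with invariant factors (1,1,1,1,1,1,1,1).

The boundary map ∂_2: C_2 → C_1 acts by ∂[p,q,r] = [q,r] − [p,r] + [p,q]. For instance
  ∂DEJ = EJ − DJ + DE,
  ∂BFG = FG − BG + BF.
The 15×5 boundary matrix has rank 5 and Smith normal form diag(1,1,1,1,1).

Now H_k = ker ∂_k / im ∂_{k+1}, so:

  H_1: rank ker ∂_1 − rank ∂_2 = (15 − 8) − 5 = 2, and the invariant factors of ∂_2 are all 1, so H_1 ≅ Z^2.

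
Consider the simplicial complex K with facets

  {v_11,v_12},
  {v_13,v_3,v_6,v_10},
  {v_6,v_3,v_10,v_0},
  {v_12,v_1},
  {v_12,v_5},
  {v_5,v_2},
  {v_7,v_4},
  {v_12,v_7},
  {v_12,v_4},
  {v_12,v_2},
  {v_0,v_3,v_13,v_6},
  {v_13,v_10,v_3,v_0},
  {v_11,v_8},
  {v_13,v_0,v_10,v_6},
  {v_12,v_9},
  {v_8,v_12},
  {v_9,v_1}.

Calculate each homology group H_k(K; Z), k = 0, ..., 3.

H_0 ≅ Z^2,  H_1 ≅ Z^4,  H_2 = 0,  H_3 ≅ Z.

We work with the vertex ordering v_0 < v_1 < v_2 < v_3 < v_4 < v_5 < v_6 < v_7 < v_8 < v_9 < v_10 < v_11 < v_12 < v_13. The simplices of K, each written with vertices in increasing order, are:

  0-simplices (14): [v_0], [v_1], [v_2], [v_3], [v_4], [v_5], [v_6], [v_7], [v_8], [v_9], [v_10], [v_11], [v_12], [v_13]
  1-simplices (22): (22 of them)
  2-simplices (10): [v_0,v_3,v_6], [v_0,v_3,v_10], [v_0,v_3,v_13], [v_0,v_6,v_10], [v_0,v_6,v_13], [v_0,v_10,v_13], [v_3,v_6,v_10], [v_3,v_6,v_13], [v_3,v_10,v_13], [v_6,v_10,v_13]
  3-simplices (5): [v_0,v_3,v_6,v_10], [v_0,v_3,v_6,v_13], [v_0,v_3,v_10,v_13], [v_0,v_6,v_10,v_13], [v_3,v_6,v_10,v_13]

giving chain groups C_0 ≅ Z^14, C_1 ≅ Z^22, C_2 ≅ Z^10, C_3 ≅ Z^5.

∂_1: C_1 → C_0 maps an edge to its endpoints' difference, ∂[p,q] = q − p.
The resulting 14×22 matrix has rank 12, and its Smith normal form has invariant factors (1,1,1,1,1,1,1,1,1,1,1,1).

The boundary map ∂_2: C_2 → C_1 acts by ∂[p,q,r] = [q,r] − [p,r] + [p,q]. For instance
  ∂[v_0,v_3,v_10] = [v_3,v_10] − [v_0,v_10] + [v_0,v_3],
  ∂[v_6,v_10,v_13] = [v_10,v_13] − [v_6,v_13] + [v_6,v_10].
The resulting 22×10 matrix has rank 6, and its Smith normal form has invariant factors (1,1,1,1,1,1).

The boundary map ∂_3: C_3 → C_2 sends each 3-simplex σ to the alternating sum Σ_i (−1)^i (σ with its i-th vertex removed). For instance
  ∂[v_0,v_6,v_10,v_13] = [v_6,v_10,v_13] − [v_0,v_10,v_13] + [v_0,v_6,v_13] − [v_0,v_6,v_10],
  ∂[v_0,v_3,v_6,v_13] = [v_3,v_6,v_13] − [v_0,v_6,v_13] + [v_0,v_3,v_13] − [v_0,v_3,v_6].
As a 10×5 matrix over Z this has rank 4, with invariant factors (1,1,1,1).

Reading off H_k = ker ∂_k / im ∂_{k+1}:

  H_0: rank C_0 − rank ∂_1 = 14 − 12 = 2, and the invariant factors of ∂_1 are all 1, so H_0 ≅ Z^2.
  H_1: rank ker ∂_1 − rank ∂_2 = (22 − 12) − 6 = 4, and the invariant factors of ∂_2 are all 1, so H_1 ≅ Z^4.
  H_2: rank ker ∂_2 − rank ∂_3 = (10 − 6) − 4 = 0, and the invariant factors of ∂_3 are all 1, so H_2 ≅ 0.
  H_3: rank ker ∂_3 − rank ∂_4 = (5 − 4) − 0 = 1, and there is no ∂_4, so H_3 ≅ Z.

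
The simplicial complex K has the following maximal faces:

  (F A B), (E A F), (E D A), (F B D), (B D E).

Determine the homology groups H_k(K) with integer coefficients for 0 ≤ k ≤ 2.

K has 5 vertices, 10 edges, 5 triangles.
rank ∂_0 = 0, rank ∂_1 = 4 ⇒ b_0 = 5 − 0 − 4 = 1; all invariant factors of ∂_1 are 1 so no torsion. So H_0 = Z.
rank ∂_1 = 4, rank ∂_2 = 5 ⇒ b_1 = 10 − 4 − 5 = 1; all invariant factors of ∂_2 are 1 so no torsion. So H_1 = Z.
rank ∂_2 = 5, rank ∂_3 = 0 ⇒ b_2 = 5 − 5 − 0 = 0. So H_2 = 0.

H_0 = Z,  H_1 = Z,  H_2 = 0.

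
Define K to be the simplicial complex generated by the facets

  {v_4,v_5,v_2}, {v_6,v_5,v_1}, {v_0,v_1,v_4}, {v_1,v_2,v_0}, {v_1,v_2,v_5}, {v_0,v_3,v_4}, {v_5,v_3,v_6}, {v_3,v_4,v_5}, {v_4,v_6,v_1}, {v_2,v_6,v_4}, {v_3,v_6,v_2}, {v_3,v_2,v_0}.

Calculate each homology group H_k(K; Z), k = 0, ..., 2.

Order the vertices as v_0 < v_1 < v_2 < v_3 < v_4 < v_5 < v_6. Listing each simplex with vertices in this order, K has dimension 2 with simplices:

  0-simplices (7): [v_0], [v_1], [v_2], [v_3], [v_4], [v_5], [v_6]
  1-simplices (18): (18 of them)
  2-simplices (12): (12 of them)

so the chain groups are C_0 ≅ Z^7, C_1 ≅ Z^18, C_2 ≅ Z^12.

The boundary map ∂_1: C_1 → C_0 is given by ∂[p,q] = [q] − [p].
This gives a 7×18 integer matrix of rank 6; reducing to Smith normal form yields diagonal entries (1,1,1,1,1,1).

The boundary map ∂_2: C_2 → C_1 acts by ∂[p,q,r] = [q,r] − [p,r] + [p,q]. For instance
  ∂[v_0,v_3,v_4] = [v_3,v_4] − [v_0,v_4] + [v_0,v_3],
  ∂[v_3,v_5,v_6] = [v_5,v_6] − [v_3,v_6] + [v_3,v_5].
The 18×12 boundary matrix has rank 12 and Smith normal form diag(1,1,1,1,1,1,1,1,1,1,1,2).

From H_k ≅ ker(∂_k) / im(∂_{k+1}) we obtain:

  H_0: rank C_0 − rank ∂_1 = 7 − 6 = 1, and the invariant factors of ∂_1 are all 1, so H_0 ≅ Z.
  H_1: rank ker ∂_1 − rank ∂_2 = (18 − 6) − 12 = 0, and ∂_2 has invariant factor 2 > 1, so H_1 ≅ Z/2.
  H_2: rank ker ∂_2 − rank ∂_3 = (12 − 12) − 0 = 0, and there is no ∂_3, so H_2 ≅ 0.

As a check, the Euler characteristic is 7 − 18 + 12 = 1, which agrees with 1 − 0 + 0 = 1.

H_0 = Z,  H_1 = Z/2,  H_2 = 0.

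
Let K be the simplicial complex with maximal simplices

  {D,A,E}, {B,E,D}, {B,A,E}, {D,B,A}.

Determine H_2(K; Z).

H_2 ≅ Z.

We work with the vertex ordering A < B < D < E. The simplices of K, each written with vertices in increasing order, are:

  0-simplices (4): A, B, D, E
  1-simplices (6): AB, AD, AE, BD, BE, DE
  2-simplices (4): ABD, ABE, ADE, BDE

so the chain groups are C_0 ≅ Z^4, C_1 ≅ Z^6, C_2 ≅ Z^4.

Boundary ∂_1: C_1 → C_0 sends each edge [p,q] (with p < q) to q − p. For instance
  ∂BE = E − B.
As a 4×6 matrix over Z this has rank 3, with invariant factors (1,1,1).

Boundary ∂_2: C_2 → C_1 acts by ∂[p,q,r] = [q,r] − [p,r] + [p,q]. For instance
  ∂ABE = BE − AE + AB,
  ∂ADE = DE − AE + AD.
The 6×4 boundary matrix has rank 3 and Smith normal form diag(1,1,1).

From H_k ≅ ker(∂_k) / im(∂_{k+1}) we obtain:

  H_2: rank ker ∂_2 − rank ∂_3 = (4 − 3) − 0 = 1, and there is no ∂_3, so H_2 ≅ Z.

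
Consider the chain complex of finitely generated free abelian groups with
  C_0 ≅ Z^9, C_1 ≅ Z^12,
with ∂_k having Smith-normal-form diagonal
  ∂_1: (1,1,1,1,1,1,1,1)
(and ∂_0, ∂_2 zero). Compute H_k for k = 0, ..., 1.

H_0: b_0 = 9 − 0 − 8 = 1; torsion from ∂_1 factors > 1: none. So H_0 = Z.
H_1: b_1 = 12 − 8 − 0 = 4; torsion from ∂_2 factors > 1: none. So H_1 = Z^4.

H_0 = Z,  H_1 = Z^4.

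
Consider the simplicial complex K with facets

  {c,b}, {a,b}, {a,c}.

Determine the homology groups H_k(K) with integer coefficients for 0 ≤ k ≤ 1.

H_0 ≅ Z,  H_1 ≅ Z.

Fix the vertex order a < b < c and write every simplex with vertices in increasing order. Then dim K = 1 and the simplices of K are:

  0-simplices (3): a, b, c
  1-simplices (3): ab, ac, bc

so the chain groups are C_0 ≅ Z^3, C_1 ≅ Z^3.

The boundary map ∂_1: C_1 → C_0 sends each edge [p,q] (with p < q) to q − p.
The 3×3 boundary matrix has rank 2 and Smith normal form diag(1,1).

From H_k ≅ ker(∂_k) / im(∂_{k+1}) we obtain:

  H_0: rank C_0 − rank ∂_1 = 3 − 2 = 1, and the invariant factors of ∂_1 are all 1, so H_0 = Z.
  H_1: rank ker ∂_1 − rank ∂_2 = (3 − 2) − 0 = 1, and there is no ∂_2, so H_1 = Z.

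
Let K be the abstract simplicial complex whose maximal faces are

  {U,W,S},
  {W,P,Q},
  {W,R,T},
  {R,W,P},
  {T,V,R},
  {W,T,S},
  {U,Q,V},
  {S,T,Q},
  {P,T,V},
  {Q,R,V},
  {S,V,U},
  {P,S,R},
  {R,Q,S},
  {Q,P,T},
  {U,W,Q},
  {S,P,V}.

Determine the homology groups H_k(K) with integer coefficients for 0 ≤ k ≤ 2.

Take the total order P < Q < R < S < T < U < V < W on the vertex set. Then K (dimension 2) consists of the simplices:

  0-simplices (8): P, Q, R, S, T, U, V, W
  1-simplices (24): PQ, PR, PS, PT, PV, PW, QR, QS, QT, QU, QV, QW, RS, RT, RV, RW, ST, SU, SV, SW, TV, TW, UV, UW
  2-simplices (16): PQT, PQW, PRS, PRW, PSV, PTV, QRS, QRV, QST, QUV, QUW, RTV, RTW, STW, SUV, SUW

giving chain groups C_0 ≅ Z^8, C_1 ≅ Z^24, C_2 ≅ Z^16.

The boundary map ∂_1: C_1 → C_0 sends each edge [p,q] (with p < q) to q − p.
The resulting 8×24 matrix has rank 7, and its Smith normal form has invariant factors (1,1,1,1,1,1,1).

The boundary map ∂_2: C_2 → C_1 maps a triangle to the signed sum of its edges. For instance
  ∂PTV = TV − PV + PT,
  ∂PRW = RW − PW + PR.
As a 24×16 matrix over Z this has rank 15, with invariant factors (1,1,1,1,1,1,1,1,1,1,1,1,1,1,1).

Now H_k = ker ∂_k / im ∂_{k+1}, so:

  H_0: rank C_0 − rank ∂_1 = 8 − 7 = 1, and the invariant factors of ∂_1 are all 1, so H_0 ≅ Z.
  H_1: rank ker ∂_1 − rank ∂_2 = (24 − 7) − 15 = 2, and the invariant factors of ∂_2 are all 1, so H_1 ≅ Z^2.
  H_2: rank ker ∂_2 − rank ∂_3 = (16 − 15) − 0 = 1, and there is no ∂_3, so H_2 ≅ Z.

(K is a triangulation of the torus T^2.)

H_0 = Z,  H_1 = Z^2,  H_2 = Z.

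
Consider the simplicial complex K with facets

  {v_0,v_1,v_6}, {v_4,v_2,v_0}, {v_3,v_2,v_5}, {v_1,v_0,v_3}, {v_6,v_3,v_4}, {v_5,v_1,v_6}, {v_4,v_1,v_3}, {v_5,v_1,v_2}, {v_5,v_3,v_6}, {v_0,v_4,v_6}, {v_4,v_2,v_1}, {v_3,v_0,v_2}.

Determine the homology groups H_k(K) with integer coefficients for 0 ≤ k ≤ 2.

K has 7 vertices, 18 edges, 12 triangles.
rank ∂_0 = 0, rank ∂_1 = 6 ⇒ b_0 = 7 − 0 − 6 = 1; all invariant factors of ∂_1 are 1 so no torsion. So H_0 = Z.
rank ∂_1 = 6, rank ∂_2 = 12 ⇒ b_1 = 18 − 6 − 12 = 0; ∂_2 has invariant factor(s) [2] giving torsion. So H_1 = Z/2Z.
rank ∂_2 = 12, rank ∂_3 = 0 ⇒ b_2 = 12 − 12 − 0 = 0. So H_2 = 0.

H_0 = Z,  H_1 = Z/2Z,  H_2 = 0.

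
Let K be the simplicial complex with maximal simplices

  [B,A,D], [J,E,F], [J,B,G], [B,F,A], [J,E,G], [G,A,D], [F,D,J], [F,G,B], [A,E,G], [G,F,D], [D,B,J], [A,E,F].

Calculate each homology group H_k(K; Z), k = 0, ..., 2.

H_0 ≅ Z,  H_1 ≅ Z_2,  H_2 = 0.

Take the total order A < B < D < E < F < G < J on the vertex set. Then K (dimension 2) consists of the simplices:

  0-simplices (7): A, B, D, E, F, G, J
  1-simplices (18): AB, AD, AE, AF, AG, BD, BF, BG, BJ, DF, DG, DJ, EF, EG, EJ, FG, FJ, GJ
  2-simplices (12): ABD, ABF, ADG, AEF, AEG, BDJ, BFG, BGJ, DFG, DFJ, EFJ, EGJ

so the chain groups are C_0 ≅ Z^7, C_1 ≅ Z^18, C_2 ≅ Z^12.

The boundary map ∂_1: C_1 → C_0 maps an edge to its endpoints' difference, ∂[p,q] = q − p. For instance
  ∂AF = F − A.
The 7×18 boundary matrix has rank 6 and Smith normal form diag(1,1,1,1,1,1).

∂_2: C_2 → C_1 acts by ∂[p,q,r] = [q,r] − [p,r] + [p,q]. For instance
  ∂ABF = BF − AF + AB,
  ∂BGJ = GJ − BJ + BG.
The 18×12 boundary matrix has rank 12 and Smith normal form diag(1,1,1,1,1,1,1,1,1,1,1,2).

Computing H_k = (kernel of ∂_k) / (image of ∂_{k+1}):

  H_0: rank C_0 − rank ∂_1 = 7 − 6 = 1, and the invariant factors of ∂_1 are all 1, so H_0 ≅ Z.
  H_1: rank ker ∂_1 − rank ∂_2 = (18 − 6) − 12 = 0, and ∂_2 has invariant factor 2 > 1, so H_1 ≅ Z_2.
  H_2: rank ker ∂_2 − rank ∂_3 = (12 − 12) − 0 = 0, and there is no ∂_3, so H_2 ≅ 0.

As a check, the Euler characteristic is 7 − 18 + 12 = 1, which agrees with 1 − 0 + 0 = 1.
(K is a triangulation of the real projective plane RP^2.)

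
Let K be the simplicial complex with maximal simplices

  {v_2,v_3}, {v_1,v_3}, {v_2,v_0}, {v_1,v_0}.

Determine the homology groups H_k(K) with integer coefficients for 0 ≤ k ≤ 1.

Order the vertices as v_0 < v_1 < v_2 < v_3. Listing each simplex with vertices in this order, K has dimension 1 with simplices:

  0-simplices (4): [v_0], [v_1], [v_2], [v_3]
  1-simplices (4): [v_0,v_1], [v_0,v_2], [v_1,v_3], [v_2,v_3]

so the chain groups are C_0 ≅ Z^4, C_1 ≅ Z^4.

Boundary ∂_1: C_1 → C_0 is given by ∂[p,q] = [q] − [p]. For instance
  ∂[v_0,v_1] = [v_1] − [v_0].
This gives a 4×4 integer matrix of rank 3; reducing to Smith normal form yields diagonal entries (1,1,1).

Now H_k = ker ∂_k / im ∂_{k+1}, so:

  H_0: rank C_0 − rank ∂_1 = 4 − 3 = 1, and the invariant factors of ∂_1 are all 1, so H_0 = Z.
  H_1: rank ker ∂_1 − rank ∂_2 = (4 − 3) − 0 = 1, and there is no ∂_2, so H_1 = Z.

As a check, the Euler characteristic is 4 − 4 = 0, which agrees with 1 − 1 = 0.

H_0 ≅ Z,  H_1 ≅ Z.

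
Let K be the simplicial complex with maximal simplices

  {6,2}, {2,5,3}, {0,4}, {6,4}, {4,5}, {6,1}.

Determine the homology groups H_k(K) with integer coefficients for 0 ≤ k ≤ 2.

H_0 = Z,  H_1 = Z,  H_2 = 0.

We work with the vertex ordering 0 < 1 < 2 < 3 < 4 < 5 < 6. The simplices of K, each written with vertices in increasing order, are:

  0-simplices (7): [0], [1], [2], [3], [4], [5], [6]
  1-simplices (8): [0,4], [1,6], [2,3], [2,5], [2,6], [3,5], [4,5], [4,6]
  2-simplices (1): [2,3,5]

Hence C_0 ≅ Z^7, C_1 ≅ Z^8, C_2 ≅ Z^1.

The boundary map ∂_1: C_1 → C_0 maps an edge to its endpoints' difference, ∂[p,q] = q − p.
The 7×8 boundary matrix has rank 6 and Smith normal form diag(1,1,1,1,1,1).

∂_2: C_2 → C_1 acts by ∂[p,q,r] = [q,r] − [p,r] + [p,q]. For instance
  ∂[2,3,5] = [3,5] − [2,5] + [2,3].
The resulting 8×1 matrix has rank 1, and its Smith normal form has invariant factors (1).

Now H_k = ker ∂_k / im ∂_{k+1}, so:

  H_0: rank C_0 − rank ∂_1 = 7 − 6 = 1, and the invariant factors of ∂_1 are all 1, so H_0 = Z.
  H_1: rank ker ∂_1 − rank ∂_2 = (8 − 6) − 1 = 1, and the invariant factors of ∂_2 are all 1, so H_1 = Z.
  H_2: rank ker ∂_2 − rank ∂_3 = (1 − 1) − 0 = 0, and there is no ∂_3, so H_2 = 0.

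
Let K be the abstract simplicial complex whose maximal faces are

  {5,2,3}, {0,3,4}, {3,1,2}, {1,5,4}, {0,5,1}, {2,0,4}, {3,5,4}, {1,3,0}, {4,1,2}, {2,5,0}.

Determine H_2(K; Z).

Take the total order 0 < 1 < 2 < 3 < 4 < 5 on the vertex set. Then K (dimension 2) consists of the simplices:

  0-simplices (6): [0], [1], [2], [3], [4], [5]
  1-simplices (15): [0,1], [0,2], [0,3], [0,4], [0,5], [1,2], [1,3], [1,4], [1,5], [2,3], [2,4], [2,5], [3,4], [3,5], [4,5]
  2-simplices (10): [0,1,3], [0,1,5], [0,2,4], [0,2,5], [0,3,4], [1,2,3], [1,2,4], [1,4,5], [2,3,5], [3,4,5]

Hence C_0 ≅ Z^6, C_1 ≅ Z^15, C_2 ≅ Z^10.

Boundary ∂_1: C_1 → C_0 maps an edge to its endpoints' difference, ∂[p,q] = q − p.
As a 6×15 matrix over Z this has rank 5, with invariant factors (1,1,1,1,1).

The boundary map ∂_2: C_2 → C_1 sends each 2-simplex [p,q,r] to [q,r] − [p,r] + [p,q]. For instance
  ∂[1,2,3] = [2,3] − [1,3] + [1,2],
  ∂[3,4,5] = [4,5] − [3,5] + [3,4].
The 15×10 boundary matrix has rank 10 and Smith normal form diag(1,1,1,1,1,1,1,1,1,2).

Now H_k = ker ∂_k / im ∂_{k+1}, so:

  H_2: rank ker ∂_2 − rank ∂_3 = (10 − 10) − 0 = 0, and there is no ∂_3, so H_2 = 0.

H_2 ≅ 0.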